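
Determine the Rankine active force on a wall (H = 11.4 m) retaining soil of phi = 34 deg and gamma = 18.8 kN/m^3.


Compute active earth pressure coefficient:
Ka = tan^2(45 - phi/2) = tan^2(28.0) = 0.282715
Compute active force:
Pa = 0.5 * Ka * gamma * H^2
Pa = 0.5 * 0.282715 * 18.8 * 11.4^2
Pa = 345.37 kN/m


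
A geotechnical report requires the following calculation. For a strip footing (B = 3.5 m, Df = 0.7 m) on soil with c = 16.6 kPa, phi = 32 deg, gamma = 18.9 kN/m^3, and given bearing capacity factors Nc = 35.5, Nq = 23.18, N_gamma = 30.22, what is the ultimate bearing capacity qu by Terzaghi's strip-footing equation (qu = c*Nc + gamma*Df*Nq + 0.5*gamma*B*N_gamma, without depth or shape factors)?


Compute qu = c*Nc + gamma*Df*Nq + 0.5*gamma*B*N_gamma
Term 1: 16.6 * 35.5 = 589.3
Term 2: 18.9 * 0.7 * 23.18 = 306.6714
Term 3: 0.5 * 18.9 * 3.5 * 30.22 = 999.5265
qu = 589.3 + 306.6714 + 999.5265
qu = 1895.5 kPa


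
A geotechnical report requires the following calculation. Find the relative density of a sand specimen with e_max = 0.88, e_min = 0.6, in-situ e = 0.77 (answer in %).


Using Dr = (e_max - e) / (e_max - e_min) * 100
e_max - e = 0.88 - 0.77 = 0.11
e_max - e_min = 0.88 - 0.6 = 0.28
Dr = 0.11 / 0.28 * 100
Dr = 39.29 %


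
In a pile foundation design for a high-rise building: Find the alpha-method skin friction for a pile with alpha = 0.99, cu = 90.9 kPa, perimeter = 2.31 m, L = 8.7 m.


Using Qs = alpha * cu * perimeter * L
Qs = 0.99 * 90.9 * 2.31 * 8.7
Qs = 1808.55 kN


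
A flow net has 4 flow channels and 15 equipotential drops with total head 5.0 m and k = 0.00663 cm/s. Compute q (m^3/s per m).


Convert k to m/s for unit consistency with H:
k = 0.00663 cm/s = 0.00663 / 100 m/s = 6.63e-05 m/s
Using q = k * H * Nf / Nd
Nf / Nd = 4 / 15 = 0.2667
q = 6.63e-05 * 5.0 * 0.2667
q = 8.84e-05 m^3/s per m


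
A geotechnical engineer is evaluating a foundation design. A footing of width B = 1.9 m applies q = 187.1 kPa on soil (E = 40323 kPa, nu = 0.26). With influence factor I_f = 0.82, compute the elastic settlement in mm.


Result: 6.74 mm

Derivation:
Using Se = q * B * (1 - nu^2) * I_f / E
1 - nu^2 = 1 - 0.26^2 = 0.9324
Se = 187.1 * 1.9 * 0.9324 * 0.82 / 40323
Se = 0.006740 m
Convert to mm: Se = 0.006740 * 1000 = 6.74 mm


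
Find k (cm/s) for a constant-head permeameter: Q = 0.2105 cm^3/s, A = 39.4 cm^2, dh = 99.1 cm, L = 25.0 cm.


Compute hydraulic gradient:
i = dh / L = 99.1 / 25.0 = 3.964
Then apply Darcy's law:
k = Q / (A * i)
k = 0.2105 / (39.4 * 3.964)
k = 0.2105 / 156.182
k = 0.001348 cm/s


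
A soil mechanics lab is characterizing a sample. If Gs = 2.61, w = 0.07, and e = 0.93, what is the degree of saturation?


Using S = Gs * w / e
S = 2.61 * 0.07 / 0.93
S = 0.1965


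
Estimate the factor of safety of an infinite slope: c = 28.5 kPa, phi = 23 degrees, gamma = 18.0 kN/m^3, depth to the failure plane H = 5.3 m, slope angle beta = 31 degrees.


Using Fs = c / (gamma*H*sin(beta)*cos(beta)) + tan(phi)/tan(beta)
Cohesion contribution = 28.5 / (18.0*5.3*sin(31)*cos(31))
Cohesion contribution = 0.676693
Friction contribution = tan(23)/tan(31) = 0.706445
Fs = 0.676693 + 0.706445
Fs = 1.383


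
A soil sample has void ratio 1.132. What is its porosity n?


Result: 0.531

Derivation:
Using the relation n = e / (1 + e)
n = 1.132 / (1 + 1.132)
n = 1.132 / 2.132
n = 0.531


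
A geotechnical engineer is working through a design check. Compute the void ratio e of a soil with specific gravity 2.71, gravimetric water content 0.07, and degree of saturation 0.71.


Using the relation e = Gs * w / S
e = 2.71 * 0.07 / 0.71
e = 0.2672


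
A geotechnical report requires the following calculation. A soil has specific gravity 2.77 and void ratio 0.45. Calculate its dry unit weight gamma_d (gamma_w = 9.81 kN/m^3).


Using gamma_d = Gs * gamma_w / (1 + e)
gamma_d = 2.77 * 9.81 / (1 + 0.45)
gamma_d = 2.77 * 9.81 / 1.45
gamma_d = 18.74 kN/m^3


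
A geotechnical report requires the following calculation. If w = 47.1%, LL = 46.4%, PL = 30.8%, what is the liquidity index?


Result: 1.045

Derivation:
First compute the plasticity index:
PI = LL - PL = 46.4 - 30.8 = 15.6
Then compute the liquidity index:
LI = (w - PL) / PI
LI = (47.1 - 30.8) / 15.6
LI = 1.045


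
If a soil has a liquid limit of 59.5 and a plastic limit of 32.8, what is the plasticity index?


Result: 26.7

Derivation:
Using PI = LL - PL
PI = 59.5 - 32.8
PI = 26.7


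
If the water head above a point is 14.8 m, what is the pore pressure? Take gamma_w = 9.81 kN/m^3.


Using u = gamma_w * h_w
u = 9.81 * 14.8
u = 145.19 kPa


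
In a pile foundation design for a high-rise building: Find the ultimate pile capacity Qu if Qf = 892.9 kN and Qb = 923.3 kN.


Result: 1816.2 kN

Derivation:
Using Qu = Qf + Qb
Qu = 892.9 + 923.3
Qu = 1816.2 kN


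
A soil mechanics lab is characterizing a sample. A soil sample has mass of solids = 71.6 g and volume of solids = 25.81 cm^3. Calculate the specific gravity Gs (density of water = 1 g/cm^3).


Using Gs = m_s / (V_s * rho_w)
Since rho_w = 1 g/cm^3:
Gs = 71.6 / 25.81
Gs = 2.774


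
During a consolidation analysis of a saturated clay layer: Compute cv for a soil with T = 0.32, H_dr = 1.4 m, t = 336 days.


Result: 0.00187 m^2/day

Derivation:
Using cv = T * H_dr^2 / t
H_dr^2 = 1.4^2 = 1.96
cv = 0.32 * 1.96 / 336
cv = 0.00187 m^2/day


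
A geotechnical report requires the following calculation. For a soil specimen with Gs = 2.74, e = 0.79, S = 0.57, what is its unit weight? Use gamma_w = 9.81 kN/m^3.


Result: 17.484 kN/m^3

Derivation:
Using gamma = gamma_w * (Gs + S*e) / (1 + e)
Numerator: Gs + S*e = 2.74 + 0.57*0.79 = 3.1903
Denominator: 1 + e = 1 + 0.79 = 1.79
gamma = 9.81 * 3.1903 / 1.79
gamma = 17.484 kN/m^3


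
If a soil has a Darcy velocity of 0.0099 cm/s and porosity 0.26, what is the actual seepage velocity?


Using v_s = v_d / n
v_s = 0.0099 / 0.26
v_s = 0.03808 cm/s


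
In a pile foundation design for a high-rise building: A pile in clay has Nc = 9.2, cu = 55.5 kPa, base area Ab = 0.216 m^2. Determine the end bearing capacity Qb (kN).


Using Qb = Nc * cu * Ab
Qb = 9.2 * 55.5 * 0.216
Qb = 110.29 kN


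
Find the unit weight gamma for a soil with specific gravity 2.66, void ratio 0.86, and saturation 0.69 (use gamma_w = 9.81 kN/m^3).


Result: 17.159 kN/m^3

Derivation:
Using gamma = gamma_w * (Gs + S*e) / (1 + e)
Numerator: Gs + S*e = 2.66 + 0.69*0.86 = 3.2534
Denominator: 1 + e = 1 + 0.86 = 1.86
gamma = 9.81 * 3.2534 / 1.86
gamma = 17.159 kN/m^3


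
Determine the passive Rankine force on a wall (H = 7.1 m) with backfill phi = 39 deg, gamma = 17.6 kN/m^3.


Compute passive earth pressure coefficient:
Kp = tan^2(45 + phi/2) = tan^2(64.5) = 4.395495
Compute passive force:
Pp = 0.5 * Kp * gamma * H^2
Pp = 0.5 * 4.395495 * 17.6 * 7.1^2
Pp = 1949.88 kN/m


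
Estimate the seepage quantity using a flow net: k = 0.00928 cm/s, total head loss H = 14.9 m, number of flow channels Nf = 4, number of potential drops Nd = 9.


Result: 0.0006145 m^3/s per m

Derivation:
Convert k to m/s for unit consistency with H:
k = 0.00928 cm/s = 0.00928 / 100 m/s = 9.28e-05 m/s
Using q = k * H * Nf / Nd
Nf / Nd = 4 / 9 = 0.4444
q = 9.28e-05 * 14.9 * 0.4444
q = 0.0006145 m^3/s per m


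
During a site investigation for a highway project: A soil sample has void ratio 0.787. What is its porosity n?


Result: 0.4404

Derivation:
Using the relation n = e / (1 + e)
n = 0.787 / (1 + 0.787)
n = 0.787 / 1.787
n = 0.4404


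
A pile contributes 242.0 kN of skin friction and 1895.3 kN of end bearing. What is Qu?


Using Qu = Qf + Qb
Qu = 242.0 + 1895.3
Qu = 2137.3 kN


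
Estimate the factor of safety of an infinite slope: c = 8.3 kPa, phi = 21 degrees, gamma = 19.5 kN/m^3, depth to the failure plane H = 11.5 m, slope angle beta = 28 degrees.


Using Fs = c / (gamma*H*sin(beta)*cos(beta)) + tan(phi)/tan(beta)
Cohesion contribution = 8.3 / (19.5*11.5*sin(28)*cos(28))
Cohesion contribution = 0.0892897
Friction contribution = tan(21)/tan(28) = 0.721943
Fs = 0.0892897 + 0.721943
Fs = 0.811


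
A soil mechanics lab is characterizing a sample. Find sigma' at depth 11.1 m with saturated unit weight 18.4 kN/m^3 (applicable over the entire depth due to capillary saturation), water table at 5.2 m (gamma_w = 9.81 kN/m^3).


Result: 146.36 kPa

Derivation:
Total stress = gamma_sat * depth
sigma = 18.4 * 11.1 = 204.24 kPa
Pore water pressure u = gamma_w * (depth - d_wt)
u = 9.81 * (11.1 - 5.2) = 57.879 kPa
Effective stress = sigma - u
sigma' = 204.24 - 57.879 = 146.36 kPa


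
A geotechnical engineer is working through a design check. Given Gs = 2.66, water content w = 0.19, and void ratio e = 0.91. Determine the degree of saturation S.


Result: 0.5554

Derivation:
Using S = Gs * w / e
S = 2.66 * 0.19 / 0.91
S = 0.5554


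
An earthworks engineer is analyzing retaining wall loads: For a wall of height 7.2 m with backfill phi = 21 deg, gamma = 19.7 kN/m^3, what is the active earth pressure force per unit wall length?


Result: 241.2 kN/m

Derivation:
Compute active earth pressure coefficient:
Ka = tan^2(45 - phi/2) = tan^2(34.5) = 0.472355
Compute active force:
Pa = 0.5 * Ka * gamma * H^2
Pa = 0.5 * 0.472355 * 19.7 * 7.2^2
Pa = 241.2 kN/m


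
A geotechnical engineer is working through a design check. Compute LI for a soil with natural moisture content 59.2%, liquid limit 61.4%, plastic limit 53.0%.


Result: 0.738

Derivation:
First compute the plasticity index:
PI = LL - PL = 61.4 - 53.0 = 8.4
Then compute the liquidity index:
LI = (w - PL) / PI
LI = (59.2 - 53.0) / 8.4
LI = 0.738


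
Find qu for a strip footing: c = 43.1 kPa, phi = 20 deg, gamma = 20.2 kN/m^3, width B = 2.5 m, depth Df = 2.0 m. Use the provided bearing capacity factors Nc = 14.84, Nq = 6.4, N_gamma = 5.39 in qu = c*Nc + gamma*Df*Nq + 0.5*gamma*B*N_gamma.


Compute qu = c*Nc + gamma*Df*Nq + 0.5*gamma*B*N_gamma
Term 1: 43.1 * 14.84 = 639.604
Term 2: 20.2 * 2.0 * 6.4 = 258.56
Term 3: 0.5 * 20.2 * 2.5 * 5.39 = 136.0975
qu = 639.604 + 258.56 + 136.0975
qu = 1034.26 kPa


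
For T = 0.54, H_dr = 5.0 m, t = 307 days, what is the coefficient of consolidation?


Using cv = T * H_dr^2 / t
H_dr^2 = 5.0^2 = 25.0
cv = 0.54 * 25.0 / 307
cv = 0.04397 m^2/day


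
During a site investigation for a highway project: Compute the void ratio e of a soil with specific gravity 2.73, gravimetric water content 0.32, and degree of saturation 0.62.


Using the relation e = Gs * w / S
e = 2.73 * 0.32 / 0.62
e = 1.409


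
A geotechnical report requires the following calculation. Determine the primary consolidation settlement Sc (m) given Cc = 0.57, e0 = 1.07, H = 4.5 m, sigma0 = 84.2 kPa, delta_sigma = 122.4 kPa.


Using Sc = Cc * H / (1 + e0) * log10((sigma0 + delta_sigma) / sigma0)
Stress ratio = (84.2 + 122.4) / 84.2 = 2.45368
log10(2.45368) = 0.389818
Cc * H / (1 + e0) = 0.57 * 4.5 / (1 + 1.07) = 1.23913
Sc = 1.23913 * 0.389818
Sc = 0.483 m


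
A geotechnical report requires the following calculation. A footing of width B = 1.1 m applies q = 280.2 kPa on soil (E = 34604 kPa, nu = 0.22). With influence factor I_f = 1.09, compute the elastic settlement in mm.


Using Se = q * B * (1 - nu^2) * I_f / E
1 - nu^2 = 1 - 0.22^2 = 0.9516
Se = 280.2 * 1.1 * 0.9516 * 1.09 / 34604
Se = 0.009239 m
Convert to mm: Se = 0.009239 * 1000 = 9.239 mm


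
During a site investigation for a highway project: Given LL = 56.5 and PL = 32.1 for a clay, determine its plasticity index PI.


Using PI = LL - PL
PI = 56.5 - 32.1
PI = 24.4


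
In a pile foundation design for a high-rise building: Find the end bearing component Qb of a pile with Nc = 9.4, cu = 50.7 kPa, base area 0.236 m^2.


Using Qb = Nc * cu * Ab
Qb = 9.4 * 50.7 * 0.236
Qb = 112.47 kN


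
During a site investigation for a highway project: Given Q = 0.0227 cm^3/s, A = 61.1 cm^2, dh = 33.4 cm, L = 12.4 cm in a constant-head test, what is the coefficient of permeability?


Result: 0.000138 cm/s

Derivation:
Compute hydraulic gradient:
i = dh / L = 33.4 / 12.4 = 2.69355
Then apply Darcy's law:
k = Q / (A * i)
k = 0.0227 / (61.1 * 2.69355)
k = 0.0227 / 164.576
k = 0.000138 cm/s


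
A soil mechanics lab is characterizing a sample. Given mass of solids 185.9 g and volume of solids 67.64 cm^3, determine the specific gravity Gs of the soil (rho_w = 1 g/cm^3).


Result: 2.748

Derivation:
Using Gs = m_s / (V_s * rho_w)
Since rho_w = 1 g/cm^3:
Gs = 185.9 / 67.64
Gs = 2.748


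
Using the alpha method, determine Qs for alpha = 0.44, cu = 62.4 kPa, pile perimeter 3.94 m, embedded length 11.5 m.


Using Qs = alpha * cu * perimeter * L
Qs = 0.44 * 62.4 * 3.94 * 11.5
Qs = 1244.03 kN


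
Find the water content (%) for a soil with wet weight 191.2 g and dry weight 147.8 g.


Using w = (m_wet - m_dry) / m_dry * 100
m_wet - m_dry = 191.2 - 147.8 = 43.4 g
w = 43.4 / 147.8 * 100
w = 29.36 %


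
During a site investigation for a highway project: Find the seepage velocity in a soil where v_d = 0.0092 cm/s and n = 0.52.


Using v_s = v_d / n
v_s = 0.0092 / 0.52
v_s = 0.01769 cm/s


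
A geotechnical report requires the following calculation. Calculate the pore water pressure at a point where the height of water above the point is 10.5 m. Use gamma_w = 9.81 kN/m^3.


Using u = gamma_w * h_w
u = 9.81 * 10.5
u = 103.01 kPa


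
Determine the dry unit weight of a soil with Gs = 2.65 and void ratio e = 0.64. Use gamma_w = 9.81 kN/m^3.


Using gamma_d = Gs * gamma_w / (1 + e)
gamma_d = 2.65 * 9.81 / (1 + 0.64)
gamma_d = 2.65 * 9.81 / 1.64
gamma_d = 15.852 kN/m^3


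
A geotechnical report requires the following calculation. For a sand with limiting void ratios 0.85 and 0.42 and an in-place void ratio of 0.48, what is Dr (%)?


Using Dr = (e_max - e) / (e_max - e_min) * 100
e_max - e = 0.85 - 0.48 = 0.37
e_max - e_min = 0.85 - 0.42 = 0.43
Dr = 0.37 / 0.43 * 100
Dr = 86.05 %


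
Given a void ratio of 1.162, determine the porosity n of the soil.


Result: 0.5375

Derivation:
Using the relation n = e / (1 + e)
n = 1.162 / (1 + 1.162)
n = 1.162 / 2.162
n = 0.5375


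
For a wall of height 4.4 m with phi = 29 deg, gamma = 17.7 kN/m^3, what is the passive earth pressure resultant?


Compute passive earth pressure coefficient:
Kp = tan^2(45 + phi/2) = tan^2(59.5) = 2.88206
Compute passive force:
Pp = 0.5 * Kp * gamma * H^2
Pp = 0.5 * 2.88206 * 17.7 * 4.4^2
Pp = 493.8 kN/m


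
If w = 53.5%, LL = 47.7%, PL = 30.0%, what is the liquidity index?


Result: 1.328

Derivation:
First compute the plasticity index:
PI = LL - PL = 47.7 - 30.0 = 17.7
Then compute the liquidity index:
LI = (w - PL) / PI
LI = (53.5 - 30.0) / 17.7
LI = 1.328


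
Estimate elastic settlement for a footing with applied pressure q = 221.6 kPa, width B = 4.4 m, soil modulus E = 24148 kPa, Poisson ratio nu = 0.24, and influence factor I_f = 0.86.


Using Se = q * B * (1 - nu^2) * I_f / E
1 - nu^2 = 1 - 0.24^2 = 0.9424
Se = 221.6 * 4.4 * 0.9424 * 0.86 / 24148
Se = 0.032725 m
Convert to mm: Se = 0.032725 * 1000 = 32.725 mm


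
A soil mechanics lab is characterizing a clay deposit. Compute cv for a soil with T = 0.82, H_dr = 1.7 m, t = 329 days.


Using cv = T * H_dr^2 / t
H_dr^2 = 1.7^2 = 2.89
cv = 0.82 * 2.89 / 329
cv = 0.0072 m^2/day


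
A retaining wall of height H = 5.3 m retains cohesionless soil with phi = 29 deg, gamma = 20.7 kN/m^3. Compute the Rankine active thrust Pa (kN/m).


Compute active earth pressure coefficient:
Ka = tan^2(45 - phi/2) = tan^2(30.5) = 0.346974
Compute active force:
Pa = 0.5 * Ka * gamma * H^2
Pa = 0.5 * 0.346974 * 20.7 * 5.3^2
Pa = 100.88 kN/m


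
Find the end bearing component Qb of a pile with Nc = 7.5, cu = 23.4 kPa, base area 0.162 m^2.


Using Qb = Nc * cu * Ab
Qb = 7.5 * 23.4 * 0.162
Qb = 28.43 kN


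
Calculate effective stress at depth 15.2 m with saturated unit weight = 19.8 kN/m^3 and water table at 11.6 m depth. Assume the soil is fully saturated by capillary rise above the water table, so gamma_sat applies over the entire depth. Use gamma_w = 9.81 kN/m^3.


Total stress = gamma_sat * depth
sigma = 19.8 * 15.2 = 300.96 kPa
Pore water pressure u = gamma_w * (depth - d_wt)
u = 9.81 * (15.2 - 11.6) = 35.316 kPa
Effective stress = sigma - u
sigma' = 300.96 - 35.316 = 265.64 kPa


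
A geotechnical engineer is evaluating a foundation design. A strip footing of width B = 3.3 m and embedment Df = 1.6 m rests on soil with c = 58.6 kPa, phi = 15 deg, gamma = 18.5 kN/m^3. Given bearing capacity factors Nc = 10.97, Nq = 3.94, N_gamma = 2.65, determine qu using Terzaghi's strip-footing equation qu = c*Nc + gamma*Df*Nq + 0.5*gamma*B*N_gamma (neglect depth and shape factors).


Compute qu = c*Nc + gamma*Df*Nq + 0.5*gamma*B*N_gamma
Term 1: 58.6 * 10.97 = 642.842
Term 2: 18.5 * 1.6 * 3.94 = 116.624
Term 3: 0.5 * 18.5 * 3.3 * 2.65 = 80.89125
qu = 642.842 + 116.624 + 80.89125
qu = 840.36 kPa


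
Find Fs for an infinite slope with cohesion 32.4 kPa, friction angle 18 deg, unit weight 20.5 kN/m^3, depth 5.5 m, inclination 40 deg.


Result: 0.971

Derivation:
Using Fs = c / (gamma*H*sin(beta)*cos(beta)) + tan(phi)/tan(beta)
Cohesion contribution = 32.4 / (20.5*5.5*sin(40)*cos(40))
Cohesion contribution = 0.583589
Friction contribution = tan(18)/tan(40) = 0.387224
Fs = 0.583589 + 0.387224
Fs = 0.971


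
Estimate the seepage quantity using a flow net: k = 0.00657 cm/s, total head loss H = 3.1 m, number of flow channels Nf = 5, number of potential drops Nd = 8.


Convert k to m/s for unit consistency with H:
k = 0.00657 cm/s = 0.00657 / 100 m/s = 6.57e-05 m/s
Using q = k * H * Nf / Nd
Nf / Nd = 5 / 8 = 0.625
q = 6.57e-05 * 3.1 * 0.625
q = 0.0001273 m^3/s per m


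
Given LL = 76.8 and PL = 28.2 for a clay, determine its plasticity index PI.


Result: 48.6

Derivation:
Using PI = LL - PL
PI = 76.8 - 28.2
PI = 48.6


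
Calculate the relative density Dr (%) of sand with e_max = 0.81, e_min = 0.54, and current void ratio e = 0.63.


Using Dr = (e_max - e) / (e_max - e_min) * 100
e_max - e = 0.81 - 0.63 = 0.18
e_max - e_min = 0.81 - 0.54 = 0.27
Dr = 0.18 / 0.27 * 100
Dr = 66.67 %


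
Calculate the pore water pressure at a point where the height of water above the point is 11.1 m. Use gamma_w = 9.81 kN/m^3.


Result: 108.89 kPa

Derivation:
Using u = gamma_w * h_w
u = 9.81 * 11.1
u = 108.89 kPa


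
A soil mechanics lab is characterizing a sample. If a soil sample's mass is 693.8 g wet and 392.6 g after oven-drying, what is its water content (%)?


Result: 76.72 %

Derivation:
Using w = (m_wet - m_dry) / m_dry * 100
m_wet - m_dry = 693.8 - 392.6 = 301.2 g
w = 301.2 / 392.6 * 100
w = 76.72 %


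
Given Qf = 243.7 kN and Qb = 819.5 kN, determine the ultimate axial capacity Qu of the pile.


Using Qu = Qf + Qb
Qu = 243.7 + 819.5
Qu = 1063.2 kN


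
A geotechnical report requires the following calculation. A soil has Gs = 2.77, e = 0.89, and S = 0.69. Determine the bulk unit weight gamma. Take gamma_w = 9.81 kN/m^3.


Using gamma = gamma_w * (Gs + S*e) / (1 + e)
Numerator: Gs + S*e = 2.77 + 0.69*0.89 = 3.3841
Denominator: 1 + e = 1 + 0.89 = 1.89
gamma = 9.81 * 3.3841 / 1.89
gamma = 17.565 kN/m^3


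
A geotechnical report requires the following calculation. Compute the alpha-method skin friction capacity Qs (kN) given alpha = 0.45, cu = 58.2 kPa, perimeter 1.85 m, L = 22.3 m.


Using Qs = alpha * cu * perimeter * L
Qs = 0.45 * 58.2 * 1.85 * 22.3
Qs = 1080.47 kN


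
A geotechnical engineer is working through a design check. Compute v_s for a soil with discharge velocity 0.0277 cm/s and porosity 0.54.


Result: 0.0513 cm/s

Derivation:
Using v_s = v_d / n
v_s = 0.0277 / 0.54
v_s = 0.0513 cm/s


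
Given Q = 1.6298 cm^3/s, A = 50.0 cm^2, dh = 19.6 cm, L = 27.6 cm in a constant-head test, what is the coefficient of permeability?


Result: 0.0459 cm/s

Derivation:
Compute hydraulic gradient:
i = dh / L = 19.6 / 27.6 = 0.710145
Then apply Darcy's law:
k = Q / (A * i)
k = 1.6298 / (50.0 * 0.710145)
k = 1.6298 / 35.5072
k = 0.0459 cm/s


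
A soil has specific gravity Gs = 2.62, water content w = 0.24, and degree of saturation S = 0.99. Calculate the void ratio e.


Using the relation e = Gs * w / S
e = 2.62 * 0.24 / 0.99
e = 0.6352


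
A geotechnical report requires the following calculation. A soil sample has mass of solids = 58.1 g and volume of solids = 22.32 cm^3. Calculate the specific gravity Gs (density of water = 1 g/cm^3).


Result: 2.603

Derivation:
Using Gs = m_s / (V_s * rho_w)
Since rho_w = 1 g/cm^3:
Gs = 58.1 / 22.32
Gs = 2.603


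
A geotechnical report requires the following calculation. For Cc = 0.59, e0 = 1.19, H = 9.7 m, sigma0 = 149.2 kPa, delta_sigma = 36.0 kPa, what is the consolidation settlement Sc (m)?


Result: 0.2453 m

Derivation:
Using Sc = Cc * H / (1 + e0) * log10((sigma0 + delta_sigma) / sigma0)
Stress ratio = (149.2 + 36.0) / 149.2 = 1.24129
log10(1.24129) = 0.0938722
Cc * H / (1 + e0) = 0.59 * 9.7 / (1 + 1.19) = 2.61324
Sc = 2.61324 * 0.0938722
Sc = 0.2453 m


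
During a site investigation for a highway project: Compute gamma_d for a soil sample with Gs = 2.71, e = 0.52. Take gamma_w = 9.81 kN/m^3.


Using gamma_d = Gs * gamma_w / (1 + e)
gamma_d = 2.71 * 9.81 / (1 + 0.52)
gamma_d = 2.71 * 9.81 / 1.52
gamma_d = 17.49 kN/m^3


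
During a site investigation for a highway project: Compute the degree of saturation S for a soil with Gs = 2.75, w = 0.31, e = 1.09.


Result: 0.7821

Derivation:
Using S = Gs * w / e
S = 2.75 * 0.31 / 1.09
S = 0.7821


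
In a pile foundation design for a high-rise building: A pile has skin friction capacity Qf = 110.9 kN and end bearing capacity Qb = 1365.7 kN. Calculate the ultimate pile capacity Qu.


Using Qu = Qf + Qb
Qu = 110.9 + 1365.7
Qu = 1476.6 kN


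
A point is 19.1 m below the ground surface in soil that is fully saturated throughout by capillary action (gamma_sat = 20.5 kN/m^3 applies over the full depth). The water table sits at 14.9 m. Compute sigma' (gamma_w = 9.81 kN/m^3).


Total stress = gamma_sat * depth
sigma = 20.5 * 19.1 = 391.55 kPa
Pore water pressure u = gamma_w * (depth - d_wt)
u = 9.81 * (19.1 - 14.9) = 41.202 kPa
Effective stress = sigma - u
sigma' = 391.55 - 41.202 = 350.35 kPa


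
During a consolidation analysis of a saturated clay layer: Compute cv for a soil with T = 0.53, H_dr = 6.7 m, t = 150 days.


Result: 0.15861 m^2/day

Derivation:
Using cv = T * H_dr^2 / t
H_dr^2 = 6.7^2 = 44.89
cv = 0.53 * 44.89 / 150
cv = 0.15861 m^2/day


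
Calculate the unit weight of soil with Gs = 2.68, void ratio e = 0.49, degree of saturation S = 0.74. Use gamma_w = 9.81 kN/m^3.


Result: 20.032 kN/m^3

Derivation:
Using gamma = gamma_w * (Gs + S*e) / (1 + e)
Numerator: Gs + S*e = 2.68 + 0.74*0.49 = 3.0426
Denominator: 1 + e = 1 + 0.49 = 1.49
gamma = 9.81 * 3.0426 / 1.49
gamma = 20.032 kN/m^3


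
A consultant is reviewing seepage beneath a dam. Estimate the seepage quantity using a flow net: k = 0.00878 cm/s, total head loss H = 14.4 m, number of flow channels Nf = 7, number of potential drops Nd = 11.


Convert k to m/s for unit consistency with H:
k = 0.00878 cm/s = 0.00878 / 100 m/s = 8.78e-05 m/s
Using q = k * H * Nf / Nd
Nf / Nd = 7 / 11 = 0.6364
q = 8.78e-05 * 14.4 * 0.6364
q = 0.0008046 m^3/s per m


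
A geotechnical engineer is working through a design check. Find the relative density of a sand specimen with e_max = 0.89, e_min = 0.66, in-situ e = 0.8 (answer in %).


Using Dr = (e_max - e) / (e_max - e_min) * 100
e_max - e = 0.89 - 0.8 = 0.09
e_max - e_min = 0.89 - 0.66 = 0.23
Dr = 0.09 / 0.23 * 100
Dr = 39.13 %


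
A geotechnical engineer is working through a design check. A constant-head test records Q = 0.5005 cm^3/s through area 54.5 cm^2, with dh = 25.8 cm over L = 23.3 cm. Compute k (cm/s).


Compute hydraulic gradient:
i = dh / L = 25.8 / 23.3 = 1.1073
Then apply Darcy's law:
k = Q / (A * i)
k = 0.5005 / (54.5 * 1.1073)
k = 0.5005 / 60.3476
k = 0.008294 cm/s


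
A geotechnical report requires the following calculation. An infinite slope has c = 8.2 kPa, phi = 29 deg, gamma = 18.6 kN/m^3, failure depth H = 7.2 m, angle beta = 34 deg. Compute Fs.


Result: 0.954

Derivation:
Using Fs = c / (gamma*H*sin(beta)*cos(beta)) + tan(phi)/tan(beta)
Cohesion contribution = 8.2 / (18.6*7.2*sin(34)*cos(34))
Cohesion contribution = 0.132079
Friction contribution = tan(29)/tan(34) = 0.821797
Fs = 0.132079 + 0.821797
Fs = 0.954


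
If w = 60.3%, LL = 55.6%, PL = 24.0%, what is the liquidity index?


First compute the plasticity index:
PI = LL - PL = 55.6 - 24.0 = 31.6
Then compute the liquidity index:
LI = (w - PL) / PI
LI = (60.3 - 24.0) / 31.6
LI = 1.149


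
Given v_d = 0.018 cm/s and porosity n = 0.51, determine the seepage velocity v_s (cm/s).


Using v_s = v_d / n
v_s = 0.018 / 0.51
v_s = 0.03529 cm/s


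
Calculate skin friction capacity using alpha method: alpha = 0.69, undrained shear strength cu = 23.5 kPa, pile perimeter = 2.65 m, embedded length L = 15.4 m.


Result: 661.73 kN

Derivation:
Using Qs = alpha * cu * perimeter * L
Qs = 0.69 * 23.5 * 2.65 * 15.4
Qs = 661.73 kN


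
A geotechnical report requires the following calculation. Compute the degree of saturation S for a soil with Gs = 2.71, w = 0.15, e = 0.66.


Using S = Gs * w / e
S = 2.71 * 0.15 / 0.66
S = 0.6159


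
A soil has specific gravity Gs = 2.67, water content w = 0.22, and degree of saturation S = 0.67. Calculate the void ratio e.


Result: 0.8767

Derivation:
Using the relation e = Gs * w / S
e = 2.67 * 0.22 / 0.67
e = 0.8767


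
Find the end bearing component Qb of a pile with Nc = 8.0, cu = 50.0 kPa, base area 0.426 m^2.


Using Qb = Nc * cu * Ab
Qb = 8.0 * 50.0 * 0.426
Qb = 170.4 kN


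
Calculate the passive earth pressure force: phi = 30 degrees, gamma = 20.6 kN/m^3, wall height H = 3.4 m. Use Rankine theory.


Compute passive earth pressure coefficient:
Kp = tan^2(45 + phi/2) = tan^2(60.0) = 3
Compute passive force:
Pp = 0.5 * Kp * gamma * H^2
Pp = 0.5 * 3 * 20.6 * 3.4^2
Pp = 357.2 kN/m


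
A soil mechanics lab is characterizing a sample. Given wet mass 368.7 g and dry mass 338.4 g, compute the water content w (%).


Using w = (m_wet - m_dry) / m_dry * 100
m_wet - m_dry = 368.7 - 338.4 = 30.3 g
w = 30.3 / 338.4 * 100
w = 8.95 %


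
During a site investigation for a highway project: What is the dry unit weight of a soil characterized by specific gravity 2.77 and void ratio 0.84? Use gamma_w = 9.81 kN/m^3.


Using gamma_d = Gs * gamma_w / (1 + e)
gamma_d = 2.77 * 9.81 / (1 + 0.84)
gamma_d = 2.77 * 9.81 / 1.84
gamma_d = 14.768 kN/m^3


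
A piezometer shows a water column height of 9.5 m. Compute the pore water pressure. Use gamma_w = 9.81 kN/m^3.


Using u = gamma_w * h_w
u = 9.81 * 9.5
u = 93.2 kPa


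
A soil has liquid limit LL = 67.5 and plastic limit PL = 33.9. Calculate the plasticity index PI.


Result: 33.6

Derivation:
Using PI = LL - PL
PI = 67.5 - 33.9
PI = 33.6


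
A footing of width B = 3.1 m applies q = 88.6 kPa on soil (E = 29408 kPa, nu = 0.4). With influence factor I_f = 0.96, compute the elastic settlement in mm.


Using Se = q * B * (1 - nu^2) * I_f / E
1 - nu^2 = 1 - 0.4^2 = 0.84
Se = 88.6 * 3.1 * 0.84 * 0.96 / 29408
Se = 0.007531 m
Convert to mm: Se = 0.007531 * 1000 = 7.531 mm


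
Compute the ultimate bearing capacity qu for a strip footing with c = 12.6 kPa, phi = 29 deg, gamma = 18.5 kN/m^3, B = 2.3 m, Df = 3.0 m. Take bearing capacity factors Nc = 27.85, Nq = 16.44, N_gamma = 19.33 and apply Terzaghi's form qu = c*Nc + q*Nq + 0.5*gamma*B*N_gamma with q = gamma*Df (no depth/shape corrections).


Compute qu = c*Nc + gamma*Df*Nq + 0.5*gamma*B*N_gamma
Term 1: 12.6 * 27.85 = 350.91
Term 2: 18.5 * 3.0 * 16.44 = 912.42
Term 3: 0.5 * 18.5 * 2.3 * 19.33 = 411.24575
qu = 350.91 + 912.42 + 411.24575
qu = 1674.58 kPa


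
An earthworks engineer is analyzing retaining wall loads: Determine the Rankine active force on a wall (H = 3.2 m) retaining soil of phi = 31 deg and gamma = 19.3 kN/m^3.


Compute active earth pressure coefficient:
Ka = tan^2(45 - phi/2) = tan^2(29.5) = 0.320099
Compute active force:
Pa = 0.5 * Ka * gamma * H^2
Pa = 0.5 * 0.320099 * 19.3 * 3.2^2
Pa = 31.63 kN/m


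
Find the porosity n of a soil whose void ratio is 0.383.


Using the relation n = e / (1 + e)
n = 0.383 / (1 + 0.383)
n = 0.383 / 1.383
n = 0.2769


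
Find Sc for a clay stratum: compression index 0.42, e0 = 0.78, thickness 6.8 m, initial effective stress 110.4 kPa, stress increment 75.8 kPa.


Using Sc = Cc * H / (1 + e0) * log10((sigma0 + delta_sigma) / sigma0)
Stress ratio = (110.4 + 75.8) / 110.4 = 1.68659
log10(1.68659) = 0.227011
Cc * H / (1 + e0) = 0.42 * 6.8 / (1 + 0.78) = 1.60449
Sc = 1.60449 * 0.227011
Sc = 0.3642 m


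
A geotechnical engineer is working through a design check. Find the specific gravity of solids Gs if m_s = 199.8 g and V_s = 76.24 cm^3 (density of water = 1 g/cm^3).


Result: 2.621

Derivation:
Using Gs = m_s / (V_s * rho_w)
Since rho_w = 1 g/cm^3:
Gs = 199.8 / 76.24
Gs = 2.621


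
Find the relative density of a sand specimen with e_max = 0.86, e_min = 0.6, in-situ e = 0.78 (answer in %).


Using Dr = (e_max - e) / (e_max - e_min) * 100
e_max - e = 0.86 - 0.78 = 0.08
e_max - e_min = 0.86 - 0.6 = 0.26
Dr = 0.08 / 0.26 * 100
Dr = 30.77 %


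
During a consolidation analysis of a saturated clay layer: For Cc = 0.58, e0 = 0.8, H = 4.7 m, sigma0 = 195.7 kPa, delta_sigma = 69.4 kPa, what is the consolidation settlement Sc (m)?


Using Sc = Cc * H / (1 + e0) * log10((sigma0 + delta_sigma) / sigma0)
Stress ratio = (195.7 + 69.4) / 195.7 = 1.35462
log10(1.35462) = 0.131819
Cc * H / (1 + e0) = 0.58 * 4.7 / (1 + 0.8) = 1.51444
Sc = 1.51444 * 0.131819
Sc = 0.1996 m


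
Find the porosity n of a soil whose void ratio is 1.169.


Using the relation n = e / (1 + e)
n = 1.169 / (1 + 1.169)
n = 1.169 / 2.169
n = 0.539


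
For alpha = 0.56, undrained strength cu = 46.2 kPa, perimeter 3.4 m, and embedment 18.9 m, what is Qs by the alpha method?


Using Qs = alpha * cu * perimeter * L
Qs = 0.56 * 46.2 * 3.4 * 18.9
Qs = 1662.53 kN


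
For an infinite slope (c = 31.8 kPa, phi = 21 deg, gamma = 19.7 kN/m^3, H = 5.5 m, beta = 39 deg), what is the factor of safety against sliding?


Result: 1.074

Derivation:
Using Fs = c / (gamma*H*sin(beta)*cos(beta)) + tan(phi)/tan(beta)
Cohesion contribution = 31.8 / (19.7*5.5*sin(39)*cos(39))
Cohesion contribution = 0.6001
Friction contribution = tan(21)/tan(39) = 0.474033
Fs = 0.6001 + 0.474033
Fs = 1.074


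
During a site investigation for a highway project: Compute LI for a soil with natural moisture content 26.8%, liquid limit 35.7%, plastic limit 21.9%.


Result: 0.355

Derivation:
First compute the plasticity index:
PI = LL - PL = 35.7 - 21.9 = 13.8
Then compute the liquidity index:
LI = (w - PL) / PI
LI = (26.8 - 21.9) / 13.8
LI = 0.355


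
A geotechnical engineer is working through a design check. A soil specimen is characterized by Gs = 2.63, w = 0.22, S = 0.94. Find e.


Using the relation e = Gs * w / S
e = 2.63 * 0.22 / 0.94
e = 0.6155


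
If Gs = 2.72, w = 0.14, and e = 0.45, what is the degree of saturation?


Using S = Gs * w / e
S = 2.72 * 0.14 / 0.45
S = 0.8462


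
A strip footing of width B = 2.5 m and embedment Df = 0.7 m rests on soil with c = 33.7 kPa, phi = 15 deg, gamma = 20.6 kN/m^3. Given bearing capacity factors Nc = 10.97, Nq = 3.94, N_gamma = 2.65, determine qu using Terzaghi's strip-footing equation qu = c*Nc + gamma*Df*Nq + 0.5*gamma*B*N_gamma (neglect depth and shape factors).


Result: 494.74 kPa

Derivation:
Compute qu = c*Nc + gamma*Df*Nq + 0.5*gamma*B*N_gamma
Term 1: 33.7 * 10.97 = 369.689
Term 2: 20.6 * 0.7 * 3.94 = 56.8148
Term 3: 0.5 * 20.6 * 2.5 * 2.65 = 68.2375
qu = 369.689 + 56.8148 + 68.2375
qu = 494.74 kPa


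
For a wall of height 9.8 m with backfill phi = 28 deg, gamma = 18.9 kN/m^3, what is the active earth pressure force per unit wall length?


Compute active earth pressure coefficient:
Ka = tan^2(45 - phi/2) = tan^2(31.0) = 0.361033
Compute active force:
Pa = 0.5 * Ka * gamma * H^2
Pa = 0.5 * 0.361033 * 18.9 * 9.8^2
Pa = 327.67 kN/m


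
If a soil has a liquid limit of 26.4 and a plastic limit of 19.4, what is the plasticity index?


Using PI = LL - PL
PI = 26.4 - 19.4
PI = 7.0


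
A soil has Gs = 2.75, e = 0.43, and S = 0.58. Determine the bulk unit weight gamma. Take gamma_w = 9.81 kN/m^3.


Using gamma = gamma_w * (Gs + S*e) / (1 + e)
Numerator: Gs + S*e = 2.75 + 0.58*0.43 = 2.9994
Denominator: 1 + e = 1 + 0.43 = 1.43
gamma = 9.81 * 2.9994 / 1.43
gamma = 20.576 kN/m^3


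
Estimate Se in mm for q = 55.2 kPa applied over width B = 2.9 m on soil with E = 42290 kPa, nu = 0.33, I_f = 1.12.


Result: 3.778 mm

Derivation:
Using Se = q * B * (1 - nu^2) * I_f / E
1 - nu^2 = 1 - 0.33^2 = 0.8911
Se = 55.2 * 2.9 * 0.8911 * 1.12 / 42290
Se = 0.003778 m
Convert to mm: Se = 0.003778 * 1000 = 3.778 mm


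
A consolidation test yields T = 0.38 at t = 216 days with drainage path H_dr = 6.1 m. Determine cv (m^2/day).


Result: 0.06546 m^2/day

Derivation:
Using cv = T * H_dr^2 / t
H_dr^2 = 6.1^2 = 37.21
cv = 0.38 * 37.21 / 216
cv = 0.06546 m^2/day


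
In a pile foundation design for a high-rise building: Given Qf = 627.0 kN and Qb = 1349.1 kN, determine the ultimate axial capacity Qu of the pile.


Result: 1976.1 kN

Derivation:
Using Qu = Qf + Qb
Qu = 627.0 + 1349.1
Qu = 1976.1 kN


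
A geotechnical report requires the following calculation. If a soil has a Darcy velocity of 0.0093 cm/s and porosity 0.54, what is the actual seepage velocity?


Using v_s = v_d / n
v_s = 0.0093 / 0.54
v_s = 0.01722 cm/s


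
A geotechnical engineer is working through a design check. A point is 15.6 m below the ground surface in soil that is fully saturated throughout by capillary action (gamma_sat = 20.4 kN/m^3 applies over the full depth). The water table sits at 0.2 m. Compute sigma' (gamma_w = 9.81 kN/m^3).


Total stress = gamma_sat * depth
sigma = 20.4 * 15.6 = 318.24 kPa
Pore water pressure u = gamma_w * (depth - d_wt)
u = 9.81 * (15.6 - 0.2) = 151.074 kPa
Effective stress = sigma - u
sigma' = 318.24 - 151.074 = 167.17 kPa


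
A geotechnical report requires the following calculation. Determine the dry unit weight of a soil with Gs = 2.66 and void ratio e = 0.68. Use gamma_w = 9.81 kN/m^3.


Using gamma_d = Gs * gamma_w / (1 + e)
gamma_d = 2.66 * 9.81 / (1 + 0.68)
gamma_d = 2.66 * 9.81 / 1.68
gamma_d = 15.533 kN/m^3


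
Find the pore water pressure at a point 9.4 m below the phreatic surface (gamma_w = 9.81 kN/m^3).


Result: 92.21 kPa

Derivation:
Using u = gamma_w * h_w
u = 9.81 * 9.4
u = 92.21 kPa


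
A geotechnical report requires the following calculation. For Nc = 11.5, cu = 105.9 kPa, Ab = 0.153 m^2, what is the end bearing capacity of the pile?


Result: 186.33 kN

Derivation:
Using Qb = Nc * cu * Ab
Qb = 11.5 * 105.9 * 0.153
Qb = 186.33 kN


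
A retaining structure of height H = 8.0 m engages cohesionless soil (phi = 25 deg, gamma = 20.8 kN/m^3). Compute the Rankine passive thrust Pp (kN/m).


Compute passive earth pressure coefficient:
Kp = tan^2(45 + phi/2) = tan^2(57.5) = 2.463913
Compute passive force:
Pp = 0.5 * Kp * gamma * H^2
Pp = 0.5 * 2.463913 * 20.8 * 8.0^2
Pp = 1639.98 kN/m


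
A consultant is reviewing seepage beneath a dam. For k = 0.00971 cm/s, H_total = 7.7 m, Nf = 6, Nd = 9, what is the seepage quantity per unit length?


Convert k to m/s for unit consistency with H:
k = 0.00971 cm/s = 0.00971 / 100 m/s = 9.71e-05 m/s
Using q = k * H * Nf / Nd
Nf / Nd = 6 / 9 = 0.6667
q = 9.71e-05 * 7.7 * 0.6667
q = 0.0004984 m^3/s per m


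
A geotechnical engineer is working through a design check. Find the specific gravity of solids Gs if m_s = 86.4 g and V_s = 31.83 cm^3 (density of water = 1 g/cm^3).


Using Gs = m_s / (V_s * rho_w)
Since rho_w = 1 g/cm^3:
Gs = 86.4 / 31.83
Gs = 2.714


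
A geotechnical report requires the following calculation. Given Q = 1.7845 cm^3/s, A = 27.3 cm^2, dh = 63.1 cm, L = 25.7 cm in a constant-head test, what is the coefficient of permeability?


Compute hydraulic gradient:
i = dh / L = 63.1 / 25.7 = 2.45525
Then apply Darcy's law:
k = Q / (A * i)
k = 1.7845 / (27.3 * 2.45525)
k = 1.7845 / 67.0284
k = 0.026623 cm/s


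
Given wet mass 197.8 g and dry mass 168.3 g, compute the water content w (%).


Result: 17.53 %

Derivation:
Using w = (m_wet - m_dry) / m_dry * 100
m_wet - m_dry = 197.8 - 168.3 = 29.5 g
w = 29.5 / 168.3 * 100
w = 17.53 %


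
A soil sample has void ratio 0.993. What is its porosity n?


Using the relation n = e / (1 + e)
n = 0.993 / (1 + 0.993)
n = 0.993 / 1.993
n = 0.4982


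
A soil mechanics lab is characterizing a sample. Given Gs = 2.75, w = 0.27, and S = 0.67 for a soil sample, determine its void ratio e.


Using the relation e = Gs * w / S
e = 2.75 * 0.27 / 0.67
e = 1.1082


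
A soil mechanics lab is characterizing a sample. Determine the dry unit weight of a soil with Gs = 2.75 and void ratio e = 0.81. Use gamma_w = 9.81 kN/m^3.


Result: 14.905 kN/m^3

Derivation:
Using gamma_d = Gs * gamma_w / (1 + e)
gamma_d = 2.75 * 9.81 / (1 + 0.81)
gamma_d = 2.75 * 9.81 / 1.81
gamma_d = 14.905 kN/m^3


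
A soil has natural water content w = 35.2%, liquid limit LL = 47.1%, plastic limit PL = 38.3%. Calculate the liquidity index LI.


First compute the plasticity index:
PI = LL - PL = 47.1 - 38.3 = 8.8
Then compute the liquidity index:
LI = (w - PL) / PI
LI = (35.2 - 38.3) / 8.8
LI = -0.352


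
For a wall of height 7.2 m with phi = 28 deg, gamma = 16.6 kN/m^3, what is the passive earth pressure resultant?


Compute passive earth pressure coefficient:
Kp = tan^2(45 + phi/2) = tan^2(59.0) = 2.769826
Compute passive force:
Pp = 0.5 * Kp * gamma * H^2
Pp = 0.5 * 2.769826 * 16.6 * 7.2^2
Pp = 1191.78 kN/m


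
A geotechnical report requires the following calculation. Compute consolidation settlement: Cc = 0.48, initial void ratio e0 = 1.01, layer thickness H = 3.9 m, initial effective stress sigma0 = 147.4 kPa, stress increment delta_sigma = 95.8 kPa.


Using Sc = Cc * H / (1 + e0) * log10((sigma0 + delta_sigma) / sigma0)
Stress ratio = (147.4 + 95.8) / 147.4 = 1.64993
log10(1.64993) = 0.217466
Cc * H / (1 + e0) = 0.48 * 3.9 / (1 + 1.01) = 0.931343
Sc = 0.931343 * 0.217466
Sc = 0.2025 m


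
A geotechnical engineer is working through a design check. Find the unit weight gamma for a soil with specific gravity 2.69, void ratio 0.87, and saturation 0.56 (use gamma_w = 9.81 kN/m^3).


Result: 16.668 kN/m^3

Derivation:
Using gamma = gamma_w * (Gs + S*e) / (1 + e)
Numerator: Gs + S*e = 2.69 + 0.56*0.87 = 3.1772
Denominator: 1 + e = 1 + 0.87 = 1.87
gamma = 9.81 * 3.1772 / 1.87
gamma = 16.668 kN/m^3


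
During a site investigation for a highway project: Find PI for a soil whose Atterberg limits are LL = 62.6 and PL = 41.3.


Result: 21.3

Derivation:
Using PI = LL - PL
PI = 62.6 - 41.3
PI = 21.3


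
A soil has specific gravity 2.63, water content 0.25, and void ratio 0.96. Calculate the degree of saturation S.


Result: 0.6849

Derivation:
Using S = Gs * w / e
S = 2.63 * 0.25 / 0.96
S = 0.6849


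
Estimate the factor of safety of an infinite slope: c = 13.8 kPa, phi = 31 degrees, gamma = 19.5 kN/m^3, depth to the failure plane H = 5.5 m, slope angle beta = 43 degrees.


Result: 0.902

Derivation:
Using Fs = c / (gamma*H*sin(beta)*cos(beta)) + tan(phi)/tan(beta)
Cohesion contribution = 13.8 / (19.5*5.5*sin(43)*cos(43))
Cohesion contribution = 0.257971
Friction contribution = tan(31)/tan(43) = 0.644344
Fs = 0.257971 + 0.644344
Fs = 0.902


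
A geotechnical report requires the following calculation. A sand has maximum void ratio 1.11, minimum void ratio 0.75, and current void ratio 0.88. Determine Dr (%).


Result: 63.89 %

Derivation:
Using Dr = (e_max - e) / (e_max - e_min) * 100
e_max - e = 1.11 - 0.88 = 0.23
e_max - e_min = 1.11 - 0.75 = 0.36
Dr = 0.23 / 0.36 * 100
Dr = 63.89 %
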